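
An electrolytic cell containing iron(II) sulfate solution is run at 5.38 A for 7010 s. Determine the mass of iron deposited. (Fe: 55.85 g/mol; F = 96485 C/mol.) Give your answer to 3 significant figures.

10.9 g

Q = 5.38 A × 7010 s = 37710 C
Moles of electrons = 37710 / 96485 = 0.3908 mol
Fe²⁺ + 2e⁻ → Fe, so n(Fe) = 0.3908 / 2 = 0.1954 mol
m = 0.1954 × 55.85 = 10.9 g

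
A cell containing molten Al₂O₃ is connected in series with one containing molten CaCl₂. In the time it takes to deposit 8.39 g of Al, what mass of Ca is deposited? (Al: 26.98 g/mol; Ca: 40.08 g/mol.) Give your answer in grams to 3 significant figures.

18.7 g

n(Al) = 8.39 / 26.98 = 0.3110 mol
Al³⁺ + 3e⁻ → Al, so n(e⁻) = 3 × 0.3110 = 0.9330 mol
The cells are in series, so the same charge (and hence the same n(e⁻) = 0.9330 mol) passes through both.
Ca²⁺ + 2e⁻ → Ca, so n(Ca) = 0.9330 / 2 = 0.4665 mol
m(Ca) = 0.4665 × 40.08 = 18.7 g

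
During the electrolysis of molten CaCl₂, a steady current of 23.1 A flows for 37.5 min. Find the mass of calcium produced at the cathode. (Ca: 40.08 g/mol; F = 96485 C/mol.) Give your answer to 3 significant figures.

10.8 g

Charge passed = 23.1 × 2250 = 51980 C
Moles of electrons = 51980 / 96485 = 0.5387 mol
Ca²⁺ + 2e⁻ → Ca, so n(Ca) = 0.5387 / 2 = 0.2694 mol
m = 0.2694 × 40.08 = 10.8 g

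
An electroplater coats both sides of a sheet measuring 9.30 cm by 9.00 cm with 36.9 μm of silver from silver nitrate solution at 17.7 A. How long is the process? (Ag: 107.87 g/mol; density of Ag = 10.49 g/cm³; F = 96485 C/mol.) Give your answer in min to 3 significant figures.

5.46 min

Plated area = 2 × 9.30 × 9.00 = 167.4 cm²
Volume = 167.4 × 36.9×10⁻⁴ cm = 0.6177 cm³
m(Ag) = 0.6177 × 10.49 = 6.480 g
n(Ag) = 6.480 / 107.87 = 0.06007 mol; n(e⁻) = 0.06007 mol
Q = 0.06007 × 96485 = 5796 C
t = 5796 / 17.7 = 327.5 s = 5.46 min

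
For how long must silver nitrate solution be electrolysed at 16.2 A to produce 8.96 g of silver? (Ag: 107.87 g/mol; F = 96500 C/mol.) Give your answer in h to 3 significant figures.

0.137 h

n(Ag) = 8.96 / 107.87 = 0.08306 mol
Ag⁺ + e⁻ → Ag, so n(e⁻) = 0.08306 mol
Q = 0.08306 × 96500 = 8015 C
t = Q / I = 8015 / 16.2 = 494.8 s = 0.137 h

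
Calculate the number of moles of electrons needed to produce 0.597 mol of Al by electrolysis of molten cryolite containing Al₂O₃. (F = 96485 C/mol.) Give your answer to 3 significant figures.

1.79 mol

Al³⁺ + 3e⁻ → Al, so n(e⁻) = 3 × 0.597 = 1.791 mol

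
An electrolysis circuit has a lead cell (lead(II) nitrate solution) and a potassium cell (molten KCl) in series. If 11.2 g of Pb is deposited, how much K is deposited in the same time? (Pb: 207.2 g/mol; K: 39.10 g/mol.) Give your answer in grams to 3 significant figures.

n(Pb) = 11.2 / 207.2 = 0.05405 mol
Pb²⁺ + 2e⁻ → Pb, so n(e⁻) = 2 × 0.05405 = 0.1081 mol
The cells are in series, so the same charge (and hence the same n(e⁻) = 0.1081 mol) passes through both.
K⁺ + e⁻ → K, so n(K) = 0.1081 mol
m(K) = 0.1081 × 39.10 = 4.23 g

4.23 g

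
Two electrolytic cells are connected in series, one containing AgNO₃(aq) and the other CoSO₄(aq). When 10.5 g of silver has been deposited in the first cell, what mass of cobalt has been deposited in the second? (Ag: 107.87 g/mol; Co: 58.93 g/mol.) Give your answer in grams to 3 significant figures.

2.87 g

n(Ag) = 10.5 / 107.87 = 0.09734 mol
Ag⁺ + e⁻ → Ag, so n(e⁻) = 0.09734 mol
The cells are in series, so the same charge (and hence the same n(e⁻) = 0.09734 mol) passes through both.
Co²⁺ + 2e⁻ → Co, so n(Co) = 0.09734 / 2 = 0.04867 mol
m(Co) = 0.04867 × 58.93 = 2.87 g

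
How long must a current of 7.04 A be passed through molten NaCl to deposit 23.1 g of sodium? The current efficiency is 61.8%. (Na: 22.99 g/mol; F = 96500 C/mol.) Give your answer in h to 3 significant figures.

n(Na) = 23.1 / 22.99 = 1.005 mol
Na⁺ + e⁻ → Na, so n(e⁻) = 1.005 mol
Q = 1.005 × 96500 / 0.618 = 1.569×10^5 C
t = Q / I = 1.569×10^5 / 7.04 = 22290 s = 6.19 h

6.19 h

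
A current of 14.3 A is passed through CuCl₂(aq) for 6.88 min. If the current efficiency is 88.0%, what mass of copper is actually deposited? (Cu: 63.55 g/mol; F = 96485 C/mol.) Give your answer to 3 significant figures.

1.71 g

Q = 14.3 × 412.8 = 5903 C
n(e⁻) = 5903 / 96485 = 0.06118 mol
Cu²⁺ + 2e⁻ → Cu, so theoretical m(Cu) = 0.03059 × 63.55 = 1.944 g
Actual mass = 88.0% × 1.944 = 1.71 g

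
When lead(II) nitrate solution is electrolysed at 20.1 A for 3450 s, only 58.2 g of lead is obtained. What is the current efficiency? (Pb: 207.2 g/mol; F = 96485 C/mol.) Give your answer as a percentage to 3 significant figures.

78.2%

Q = 20.1 × 3450 = 69350 C
n(e⁻) = 69350 / 96485 = 0.7188 mol
Pb²⁺ + 2e⁻ → Pb, so theoretical n(Pb) = 0.3594 mol → 74.47 g
Efficiency = 58.2 / 74.47 = 0.7815 = 78.2%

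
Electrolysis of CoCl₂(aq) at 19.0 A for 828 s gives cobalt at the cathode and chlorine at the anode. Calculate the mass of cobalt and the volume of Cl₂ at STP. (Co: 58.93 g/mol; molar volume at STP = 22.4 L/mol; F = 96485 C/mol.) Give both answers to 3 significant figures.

4.80 g Co; 1.83 L Cl₂

Q = 19.0 × 828 = 15730 C; n(e⁻) = 15730 / 96485 = 0.1630 mol
Cathode: Co²⁺ + 2e⁻ → Co → n(Co) = 0.1630/2 = 0.08150 mol → 4.80 g
Anode: 2Cl⁻ → Cl₂ + 2e⁻ → n(Cl₂) = 0.1630/2 = 0.08150 mol → 1.83 L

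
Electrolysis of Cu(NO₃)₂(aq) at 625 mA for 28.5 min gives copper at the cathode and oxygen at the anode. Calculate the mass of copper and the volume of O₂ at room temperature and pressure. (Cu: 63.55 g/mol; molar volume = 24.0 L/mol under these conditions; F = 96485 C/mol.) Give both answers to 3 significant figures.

Q = 0.625 × 1710 = 1069 C; n(e⁻) = 1069 / 96485 = 0.01108 mol
Cathode: Cu²⁺ + 2e⁻ → Cu → n(Cu) = 0.01108/2 = 0.005540 mol → 0.352 g
Anode: 2H₂O → O₂ + 4H⁺ + 4e⁻ → n(O₂) = 0.01108/4 = 0.002770 mol → 0.0665 L

0.352 g Cu; 0.0665 L O₂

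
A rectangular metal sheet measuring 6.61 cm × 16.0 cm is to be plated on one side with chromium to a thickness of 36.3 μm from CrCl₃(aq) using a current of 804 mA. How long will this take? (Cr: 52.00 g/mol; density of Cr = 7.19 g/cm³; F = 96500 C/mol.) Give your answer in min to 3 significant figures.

319 min

Plated area = 6.61 × 16.0 = 105.8 cm²
Volume = 105.8 × 36.3×10⁻⁴ cm = 0.3841 cm³
m(Cr) = 0.3841 × 7.19 = 2.762 g
n(Cr) = 2.762 / 52.00 = 0.05312 mol; n(e⁻) = 3 × 0.05312 = 0.1594 mol
Q = 0.1594 × 96500 = 15380 C
t = 15380 / 0.804 = 19130 s = 319 min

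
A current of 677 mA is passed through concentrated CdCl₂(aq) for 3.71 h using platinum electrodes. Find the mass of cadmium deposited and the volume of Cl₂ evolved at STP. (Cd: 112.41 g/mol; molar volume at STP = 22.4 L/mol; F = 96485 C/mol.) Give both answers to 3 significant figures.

5.27 g Cd; 1.05 L Cl₂

Q = 0.677 × 13356 = 9042 C; n(e⁻) = 9042 / 96485 = 0.09371 mol
Cathode: Cd²⁺ + 2e⁻ → Cd → n(Cd) = 0.09371/2 = 0.04686 mol → 5.27 g
Anode: 2Cl⁻ → Cl₂ + 2e⁻ → n(Cl₂) = 0.09371/2 = 0.04686 mol → 1.05 L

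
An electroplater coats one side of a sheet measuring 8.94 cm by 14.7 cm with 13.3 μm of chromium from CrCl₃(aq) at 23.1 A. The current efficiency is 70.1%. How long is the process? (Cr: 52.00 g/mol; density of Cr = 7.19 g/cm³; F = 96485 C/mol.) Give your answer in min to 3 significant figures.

Plated area = 8.94 × 14.7 = 131.4 cm²
Volume = 131.4 × 13.3×10⁻⁴ cm = 0.1748 cm³
m(Cr) = 0.1748 × 7.19 = 1.257 g
n(Cr) = 1.257 / 52.00 = 0.02417 mol; n(e⁻) = 3 × 0.02417 = 0.07251 mol
Q = 0.07251 × 96485 / 0.701 = 9980 C
t = 9980 / 23.1 = 432.0 s = 7.20 min

7.20 min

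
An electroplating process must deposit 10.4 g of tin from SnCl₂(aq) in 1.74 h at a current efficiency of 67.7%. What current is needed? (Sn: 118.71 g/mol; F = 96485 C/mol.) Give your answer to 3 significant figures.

n(Sn) = 10.4 / 118.71 = 0.08761 mol
Sn²⁺ + 2e⁻ → Sn, so n(e⁻) = 2 × 0.08761 = 0.1752 mol
Q = 0.1752 × 96485 / 0.677 = 24970 C
I = Q / t = 24970 / 6264 s = 3.99 A

3.99 A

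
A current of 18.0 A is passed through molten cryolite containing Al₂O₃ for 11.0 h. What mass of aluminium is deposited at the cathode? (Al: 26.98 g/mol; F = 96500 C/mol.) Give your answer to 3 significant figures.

Q = It = 18.0 × 39600 = 7.128×10^5 C
n(e⁻) = Q/F = 7.128×10^5/96500 = 7.387 mol
Al³⁺ + 3e⁻ → Al, so n(Al) = 7.387 / 3 = 2.462 mol
m = 2.462 × 26.98 = 66.4 g

66.4 g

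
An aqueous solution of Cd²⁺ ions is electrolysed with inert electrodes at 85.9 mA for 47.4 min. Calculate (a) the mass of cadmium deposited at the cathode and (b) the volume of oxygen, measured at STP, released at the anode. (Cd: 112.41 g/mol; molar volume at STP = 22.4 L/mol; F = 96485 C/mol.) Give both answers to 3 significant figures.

0.142 g Cd; 0.0142 L O₂

Q = 0.0859 × 2844 = 244.3 C; n(e⁻) = 244.3 / 96485 = 0.002532 mol
Cathode: Cd²⁺ + 2e⁻ → Cd → n(Cd) = 0.002532/2 = 0.001266 mol → 0.142 g
Anode: 2H₂O → O₂ + 4H⁺ + 4e⁻ → n(O₂) = 0.002532/4 = 6.330×10^-4 mol → 0.0142 L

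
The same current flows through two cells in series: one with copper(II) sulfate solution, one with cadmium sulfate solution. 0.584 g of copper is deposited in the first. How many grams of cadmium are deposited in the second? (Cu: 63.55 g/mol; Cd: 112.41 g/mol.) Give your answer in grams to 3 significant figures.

n(Cu) = 0.584 / 63.55 = 0.009190 mol
Cu²⁺ + 2e⁻ → Cu, so n(e⁻) = 2 × 0.009190 = 0.01838 mol
The cells are in series, so the same charge (and hence the same n(e⁻) = 0.01838 mol) passes through both.
Cd²⁺ + 2e⁻ → Cd, so n(Cd) = 0.01838 / 2 = 0.009190 mol
m(Cd) = 0.009190 × 112.41 = 1.03 g

1.03 g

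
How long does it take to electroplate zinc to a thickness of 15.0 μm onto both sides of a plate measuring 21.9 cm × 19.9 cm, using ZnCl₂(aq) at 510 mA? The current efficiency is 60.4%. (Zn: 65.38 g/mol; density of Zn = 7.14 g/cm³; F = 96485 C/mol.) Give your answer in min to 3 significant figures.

1490 min

Plated area = 2 × 21.9 × 19.9 = 871.6 cm²
Volume = 871.6 × 15.0×10⁻⁴ cm = 1.307 cm³
m(Zn) = 1.307 × 7.14 = 9.332 g
n(Zn) = 9.332 / 65.38 = 0.1427 mol; n(e⁻) = 2 × 0.1427 = 0.2854 mol
Q = 0.2854 × 96485 / 0.604 = 45590 C
t = 45590 / 0.510 = 89390 s = 1490 min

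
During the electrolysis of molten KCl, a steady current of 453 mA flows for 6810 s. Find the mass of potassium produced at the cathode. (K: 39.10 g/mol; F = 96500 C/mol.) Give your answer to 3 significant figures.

1.25 g

Charge passed = 0.453 × 6810 = 3085 C
n(e⁻) = 3085 / 96500 = 0.03197 mol
K⁺ + e⁻ → K, so n(K) = 0.03197 mol
m = 0.03197 × 39.10 = 1.25 g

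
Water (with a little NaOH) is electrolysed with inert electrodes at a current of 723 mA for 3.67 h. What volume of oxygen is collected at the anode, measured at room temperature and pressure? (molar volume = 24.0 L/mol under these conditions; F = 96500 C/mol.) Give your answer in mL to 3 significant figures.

594 mL

Charge passed = 0.723 × 13212 = 9552 C
n(e⁻) = Q/F = 9552/96500 = 0.09898 mol
2H₂O → O₂ + 4H⁺ + 4e⁻, so n(O₂) = 0.09898 / 4 = 0.02475 mol
V = 0.02475 × 24.0 = 0.5940 L
= 594 mL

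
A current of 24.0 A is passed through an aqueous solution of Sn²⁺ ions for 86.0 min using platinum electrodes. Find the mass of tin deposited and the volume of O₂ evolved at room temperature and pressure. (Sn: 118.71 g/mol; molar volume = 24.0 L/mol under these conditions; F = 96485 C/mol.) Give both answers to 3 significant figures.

76.2 g Sn; 7.70 L O₂

Q = 24.0 × 5160 = 1.238×10^5 C; n(e⁻) = 1.238×10^5 / 96485 = 1.283 mol
Cathode: Sn²⁺ + 2e⁻ → Sn → n(Sn) = 1.283/2 = 0.6415 mol → 76.2 g
Anode: 2H₂O → O₂ + 4H⁺ + 4e⁻ → n(O₂) = 1.283/4 = 0.3208 mol → 7.70 L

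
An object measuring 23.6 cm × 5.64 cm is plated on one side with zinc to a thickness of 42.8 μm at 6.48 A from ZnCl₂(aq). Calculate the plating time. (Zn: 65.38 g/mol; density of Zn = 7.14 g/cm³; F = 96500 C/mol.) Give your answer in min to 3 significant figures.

Plated area = 23.6 × 5.64 = 133.1 cm²
Volume = 133.1 × 42.8×10⁻⁴ cm = 0.5697 cm³
m(Zn) = 0.5697 × 7.14 = 4.068 g
n(Zn) = 4.068 / 65.38 = 0.06222 mol; n(e⁻) = 2 × 0.06222 = 0.1244 mol
Q = 0.1244 × 96500 = 12000 C
t = 12000 / 6.48 = 1852 s = 30.9 min

30.9 min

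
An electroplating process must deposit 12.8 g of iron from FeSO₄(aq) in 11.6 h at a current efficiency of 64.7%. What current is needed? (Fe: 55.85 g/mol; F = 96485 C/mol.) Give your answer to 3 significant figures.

1.64 A

n(Fe) = 12.8 / 55.85 = 0.2292 mol
Fe²⁺ + 2e⁻ → Fe, so n(e⁻) = 2 × 0.2292 = 0.4584 mol
Q = 0.4584 × 96485 / 0.647 = 68360 C
I = Q / t = 68360 / 41760 s = 1.64 A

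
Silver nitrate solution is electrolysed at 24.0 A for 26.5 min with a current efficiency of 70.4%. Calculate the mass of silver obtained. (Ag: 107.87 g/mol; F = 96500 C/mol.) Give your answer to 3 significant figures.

30.0 g

Q = 24.0 × 1590 = 38160 C
n(e⁻) = 38160 / 96500 = 0.3954 mol
Ag⁺ + e⁻ → Ag, so theoretical m(Ag) = 0.3954 × 107.87 = 42.65 g
Actual mass = 70.4% × 42.65 = 30.0 g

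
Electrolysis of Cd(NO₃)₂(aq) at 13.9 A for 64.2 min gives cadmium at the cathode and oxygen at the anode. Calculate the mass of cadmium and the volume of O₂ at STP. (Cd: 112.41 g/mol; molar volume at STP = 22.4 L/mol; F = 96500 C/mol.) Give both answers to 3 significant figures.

31.2 g Cd; 3.11 L O₂

Q = 13.9 × 3852 = 53540 C; n(e⁻) = 53540 / 96500 = 0.5548 mol
Cathode: Cd²⁺ + 2e⁻ → Cd → n(Cd) = 0.5548/2 = 0.2774 mol → 31.2 g
Anode: 2H₂O → O₂ + 4H⁺ + 4e⁻ → n(O₂) = 0.5548/4 = 0.1387 mol → 3.11 L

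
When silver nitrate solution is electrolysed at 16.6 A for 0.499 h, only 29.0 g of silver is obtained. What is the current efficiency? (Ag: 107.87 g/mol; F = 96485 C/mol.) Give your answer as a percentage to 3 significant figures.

Q = 16.6 × 1796.4 = 29820 C
n(e⁻) = 29820 / 96485 = 0.3091 mol
Ag⁺ + e⁻ → Ag, so theoretical n(Ag) = 0.3091 mol → 33.34 g
Efficiency = 29.0 / 33.34 = 0.8698 = 87.0%

87.0%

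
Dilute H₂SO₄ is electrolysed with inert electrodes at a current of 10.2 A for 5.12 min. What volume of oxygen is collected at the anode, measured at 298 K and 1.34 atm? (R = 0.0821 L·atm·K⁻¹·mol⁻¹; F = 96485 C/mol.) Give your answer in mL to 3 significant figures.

Charge passed = 10.2 × 307.2 = 3133 C
Moles of electrons = 3133 / 96485 = 0.03247 mol
2H₂O → O₂ + 4H⁺ + 4e⁻, so n(O₂) = 0.03247 / 4 = 0.008118 mol
V = nRT/P = 0.008118 × 0.0821 × 298 / 1.34 = 0.1482 L
= 148 mL

148 mL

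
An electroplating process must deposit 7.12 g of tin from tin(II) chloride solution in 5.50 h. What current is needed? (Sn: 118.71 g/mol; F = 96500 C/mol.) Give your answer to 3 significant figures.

n(Sn) = 7.12 / 118.71 = 0.05998 mol
Sn²⁺ + 2e⁻ → Sn, so n(e⁻) = 2 × 0.05998 = 0.1200 mol
Q = 0.1200 × 96500 = 11580 C
I = Q / t = 11580 / 19800 s = 0.585 A

0.585 A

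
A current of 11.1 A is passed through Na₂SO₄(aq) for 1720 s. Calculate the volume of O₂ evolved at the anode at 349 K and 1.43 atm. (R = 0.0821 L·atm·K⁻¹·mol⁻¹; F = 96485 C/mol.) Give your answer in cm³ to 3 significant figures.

991 cm³

Charge passed = 11.1 × 1720 = 19090 C
n(e⁻) = Q/F = 19090/96485 = 0.1979 mol
2H₂O → O₂ + 4H⁺ + 4e⁻, so n(O₂) = 0.1979 / 4 = 0.04948 mol
V = nRT/P = 0.04948 × 0.0821 × 349 / 1.43 = 0.9914 L
= 991 cm³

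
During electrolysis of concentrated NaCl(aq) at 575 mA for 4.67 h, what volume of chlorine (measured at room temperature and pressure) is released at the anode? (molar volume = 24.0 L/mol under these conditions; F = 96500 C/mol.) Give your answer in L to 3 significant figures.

Q = 0.575 A × 16812 s = 9667 C
Moles of electrons = 9667 / 96500 = 0.1002 mol
2Cl⁻ → Cl₂ + 2e⁻, so n(Cl₂) = 0.1002 / 2 = 0.05010 mol
V = 0.05010 × 24.0 = 1.202 L

1.20 L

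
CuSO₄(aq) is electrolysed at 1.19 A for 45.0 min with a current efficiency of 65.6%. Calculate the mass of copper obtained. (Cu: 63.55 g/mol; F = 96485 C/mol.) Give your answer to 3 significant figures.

Q = 1.19 × 2700 = 3213 C
n(e⁻) = 3213 / 96485 = 0.03330 mol
Cu²⁺ + 2e⁻ → Cu, so theoretical m(Cu) = 0.01665 × 63.55 = 1.058 g
Actual mass = 65.6% × 1.058 = 0.694 g

0.694 g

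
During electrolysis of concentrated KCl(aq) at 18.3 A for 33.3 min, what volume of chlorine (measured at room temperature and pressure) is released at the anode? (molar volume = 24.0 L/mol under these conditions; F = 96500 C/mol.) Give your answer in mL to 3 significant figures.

4550 mL

Charge passed = 18.3 × 1998 = 36560 C
n(e⁻) = 36560 / 96500 = 0.3789 mol
2Cl⁻ → Cl₂ + 2e⁻, so n(Cl₂) = 0.3789 / 2 = 0.1895 mol
V = 0.1895 × 24.0 = 4.548 L
= 4550 mL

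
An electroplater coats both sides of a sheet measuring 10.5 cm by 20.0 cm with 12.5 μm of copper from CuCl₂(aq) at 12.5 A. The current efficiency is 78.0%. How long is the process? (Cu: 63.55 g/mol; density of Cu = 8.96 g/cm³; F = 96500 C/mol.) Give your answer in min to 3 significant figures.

Plated area = 2 × 10.5 × 20.0 = 420.0 cm²
Volume = 420.0 × 12.5×10⁻⁴ cm = 0.5250 cm³
m(Cu) = 0.5250 × 8.96 = 4.704 g
n(Cu) = 4.704 / 63.55 = 0.07402 mol; n(e⁻) = 2 × 0.07402 = 0.1480 mol
Q = 0.1480 × 96500 / 0.780 = 18310 C
t = 18310 / 12.5 = 1465 s = 24.4 min

24.4 min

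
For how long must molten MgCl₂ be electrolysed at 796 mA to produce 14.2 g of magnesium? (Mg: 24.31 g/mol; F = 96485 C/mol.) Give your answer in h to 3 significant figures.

n(Mg) = 14.2 / 24.31 = 0.5841 mol
Mg²⁺ + 2e⁻ → Mg, so n(e⁻) = 2 × 0.5841 = 1.168 mol
Q = 1.168 × 96485 = 1.127×10^5 C
t = Q / I = 1.127×10^5 / 0.796 = 1.416×10^5 s = 39.3 h

39.3 h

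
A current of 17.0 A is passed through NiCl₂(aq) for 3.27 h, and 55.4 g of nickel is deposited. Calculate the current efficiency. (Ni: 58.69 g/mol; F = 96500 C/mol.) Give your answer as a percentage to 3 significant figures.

91.0%

Q = 17.0 × 11772 = 2.001×10^5 C
n(e⁻) = 2.001×10^5 / 96500 = 2.074 mol
Ni²⁺ + 2e⁻ → Ni, so theoretical n(Ni) = 1.037 mol → 60.86 g
Efficiency = 55.4 / 60.86 = 0.9103 = 91.0%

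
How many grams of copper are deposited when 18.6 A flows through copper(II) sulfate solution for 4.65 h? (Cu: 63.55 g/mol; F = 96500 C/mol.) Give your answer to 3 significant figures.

Charge passed = 18.6 × 16740 = 3.114×10^5 C
Moles of electrons = 3.114×10^5 / 96500 = 3.227 mol
Cu²⁺ + 2e⁻ → Cu, so n(Cu) = 3.227 / 2 = 1.614 mol
m = 1.614 × 63.55 = 103 g

103 g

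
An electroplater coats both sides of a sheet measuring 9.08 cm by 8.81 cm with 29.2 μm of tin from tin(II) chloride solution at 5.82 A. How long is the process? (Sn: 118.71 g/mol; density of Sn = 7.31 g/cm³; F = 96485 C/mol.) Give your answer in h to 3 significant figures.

Plated area = 2 × 9.08 × 8.81 = 160.0 cm²
Volume = 160.0 × 29.2×10⁻⁴ cm = 0.4672 cm³
m(Sn) = 0.4672 × 7.31 = 3.415 g
n(Sn) = 3.415 / 118.71 = 0.02877 mol; n(e⁻) = 2 × 0.02877 = 0.05754 mol
Q = 0.05754 × 96485 = 5552 C
t = 5552 / 5.82 = 954.0 s = 0.265 h

0.265 h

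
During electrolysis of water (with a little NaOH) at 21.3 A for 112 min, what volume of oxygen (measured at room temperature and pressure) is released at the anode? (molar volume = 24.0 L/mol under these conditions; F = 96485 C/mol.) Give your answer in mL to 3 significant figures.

8900 mL

Q = 21.3 A × 6720 s = 1.431×10^5 C
n(e⁻) = 1.431×10^5 / 96485 = 1.483 mol
2H₂O → O₂ + 4H⁺ + 4e⁻, so n(O₂) = 1.483 / 4 = 0.3708 mol
V = 0.3708 × 24.0 = 8.899 L
= 8900 mL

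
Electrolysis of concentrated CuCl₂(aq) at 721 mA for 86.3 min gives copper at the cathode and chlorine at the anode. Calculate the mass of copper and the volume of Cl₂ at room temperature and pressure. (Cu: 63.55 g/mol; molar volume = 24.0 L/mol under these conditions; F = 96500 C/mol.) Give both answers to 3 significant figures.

1.23 g Cu; 0.464 L Cl₂

Q = 0.721 × 5178 = 3733 C; n(e⁻) = 3733 / 96500 = 0.03868 mol
Cathode: Cu²⁺ + 2e⁻ → Cu → n(Cu) = 0.03868/2 = 0.01934 mol → 1.23 g
Anode: 2Cl⁻ → Cl₂ + 2e⁻ → n(Cl₂) = 0.03868/2 = 0.01934 mol → 0.464 L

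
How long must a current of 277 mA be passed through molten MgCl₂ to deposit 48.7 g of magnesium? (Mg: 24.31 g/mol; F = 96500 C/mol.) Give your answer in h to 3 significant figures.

n(Mg) = 48.7 / 24.31 = 2.003 mol
Mg²⁺ + 2e⁻ → Mg, so n(e⁻) = 2 × 2.003 = 4.006 mol
Q = 4.006 × 96500 = 3.866×10^5 C
t = Q / I = 3.866×10^5 / 0.277 = 1.396×10^6 s = 388 h

388 h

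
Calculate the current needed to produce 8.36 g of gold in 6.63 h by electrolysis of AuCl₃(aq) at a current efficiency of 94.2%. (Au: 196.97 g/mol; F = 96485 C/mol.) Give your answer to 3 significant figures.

n(Au) = 8.36 / 196.97 = 0.04244 mol
Au³⁺ + 3e⁻ → Au, so n(e⁻) = 3 × 0.04244 = 0.1273 mol
Q = 0.1273 × 96485 / 0.942 = 13040 C
I = Q / t = 13040 / 23868 s = 0.546 A

0.546 A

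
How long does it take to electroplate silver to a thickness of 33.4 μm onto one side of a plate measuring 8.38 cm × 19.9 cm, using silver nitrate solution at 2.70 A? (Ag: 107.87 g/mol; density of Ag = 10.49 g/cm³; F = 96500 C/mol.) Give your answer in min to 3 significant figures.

Plated area = 8.38 × 19.9 = 166.8 cm²
Volume = 166.8 × 33.4×10⁻⁴ cm = 0.5571 cm³
m(Ag) = 0.5571 × 10.49 = 5.844 g
n(Ag) = 5.844 / 107.87 = 0.05418 mol; n(e⁻) = 0.05418 mol
Q = 0.05418 × 96500 = 5228 C
t = 5228 / 2.70 = 1936 s = 32.3 min

32.3 min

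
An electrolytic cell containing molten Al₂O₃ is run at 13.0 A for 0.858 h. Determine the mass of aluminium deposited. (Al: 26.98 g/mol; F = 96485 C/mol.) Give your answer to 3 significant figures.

3.74 g

Charge passed = 13.0 × 3088.8 = 40150 C
n(e⁻) = Q/F = 40150/96485 = 0.4161 mol
Al³⁺ + 3e⁻ → Al, so n(Al) = 0.4161 / 3 = 0.1387 mol
m = 0.1387 × 26.98 = 3.74 g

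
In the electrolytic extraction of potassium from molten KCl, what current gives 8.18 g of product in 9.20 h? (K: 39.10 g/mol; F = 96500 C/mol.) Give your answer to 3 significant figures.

n(K) = 8.18 / 39.10 = 0.2092 mol
K⁺ + e⁻ → K, so n(e⁻) = 0.2092 mol
Q = 0.2092 × 96500 = 20190 C
I = Q / t = 20190 / 33120 s = 0.610 A

0.610 A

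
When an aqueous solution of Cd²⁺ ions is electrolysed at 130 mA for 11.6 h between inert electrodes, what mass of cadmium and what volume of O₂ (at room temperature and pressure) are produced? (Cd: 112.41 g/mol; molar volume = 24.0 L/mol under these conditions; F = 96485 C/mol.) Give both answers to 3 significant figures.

Q = 0.130 × 41760 = 5429 C; n(e⁻) = 5429 / 96485 = 0.05627 mol
Cathode: Cd²⁺ + 2e⁻ → Cd → n(Cd) = 0.05627/2 = 0.02814 mol → 3.16 g
Anode: 2H₂O → O₂ + 4H⁺ + 4e⁻ → n(O₂) = 0.05627/4 = 0.01407 mol → 0.338 L

3.16 g Cd; 0.338 L O₂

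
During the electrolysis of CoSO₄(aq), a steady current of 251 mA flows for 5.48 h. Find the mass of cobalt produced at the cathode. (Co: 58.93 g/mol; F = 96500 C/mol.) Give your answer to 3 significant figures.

Charge passed = 0.251 × 19728 = 4952 C
Moles of electrons = 4952 / 96500 = 0.05132 mol
Co²⁺ + 2e⁻ → Co, so n(Co) = 0.05132 / 2 = 0.02566 mol
m = 0.02566 × 58.93 = 1.51 g

1.51 g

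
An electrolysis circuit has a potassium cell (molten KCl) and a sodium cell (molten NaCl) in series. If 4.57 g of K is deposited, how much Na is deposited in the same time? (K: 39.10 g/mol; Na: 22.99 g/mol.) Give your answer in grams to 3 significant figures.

2.69 g

n(K) = 4.57 / 39.10 = 0.1169 mol
K⁺ + e⁻ → K, so n(e⁻) = 0.1169 mol
Same current for the same time ⇒ same n(e⁻) = 0.1169 mol in both cells.
Na⁺ + e⁻ → Na, so n(Na) = 0.1169 mol
m(Na) = 0.1169 × 22.99 = 2.69 g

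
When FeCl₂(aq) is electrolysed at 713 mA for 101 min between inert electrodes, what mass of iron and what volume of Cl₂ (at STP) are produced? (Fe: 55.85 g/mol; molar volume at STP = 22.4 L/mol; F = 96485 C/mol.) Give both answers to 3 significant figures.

Q = 0.713 × 6060 = 4321 C; n(e⁻) = 4321 / 96485 = 0.04478 mol
Cathode: Fe²⁺ + 2e⁻ → Fe → n(Fe) = 0.04478/2 = 0.02239 mol → 1.25 g
Anode: 2Cl⁻ → Cl₂ + 2e⁻ → n(Cl₂) = 0.04478/2 = 0.02239 mol → 0.502 L

1.25 g Fe; 0.502 L Cl₂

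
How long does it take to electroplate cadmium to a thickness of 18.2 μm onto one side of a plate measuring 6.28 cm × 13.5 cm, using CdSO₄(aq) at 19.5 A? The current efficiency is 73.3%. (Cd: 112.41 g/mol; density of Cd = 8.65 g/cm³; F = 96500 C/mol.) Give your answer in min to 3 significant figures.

Plated area = 6.28 × 13.5 = 84.78 cm²
Volume = 84.78 × 18.2×10⁻⁴ cm = 0.1543 cm³
m(Cd) = 0.1543 × 8.65 = 1.335 g
n(Cd) = 1.335 / 112.41 = 0.01188 mol; n(e⁻) = 2 × 0.01188 = 0.02376 mol
Q = 0.02376 × 96500 / 0.733 = 3128 C
t = 3128 / 19.5 = 160.4 s = 2.67 min

2.67 min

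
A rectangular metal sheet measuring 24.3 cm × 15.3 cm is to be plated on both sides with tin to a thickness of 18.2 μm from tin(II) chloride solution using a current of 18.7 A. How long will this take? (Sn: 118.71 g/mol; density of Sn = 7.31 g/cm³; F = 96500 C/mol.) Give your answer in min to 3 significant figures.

Plated area = 2 × 24.3 × 15.3 = 743.6 cm²
Volume = 743.6 × 18.2×10⁻⁴ cm = 1.353 cm³
m(Sn) = 1.353 × 7.31 = 9.890 g
n(Sn) = 9.890 / 118.71 = 0.08331 mol; n(e⁻) = 2 × 0.08331 = 0.1666 mol
Q = 0.1666 × 96500 = 16080 C
t = 16080 / 18.7 = 859.9 s = 14.3 min

14.3 min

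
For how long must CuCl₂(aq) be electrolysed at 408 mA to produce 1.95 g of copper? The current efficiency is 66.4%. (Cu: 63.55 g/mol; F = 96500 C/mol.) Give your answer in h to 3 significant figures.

6.07 h

n(Cu) = 1.95 / 63.55 = 0.03068 mol
Cu²⁺ + 2e⁻ → Cu, so n(e⁻) = 2 × 0.03068 = 0.06136 mol
Q = 0.06136 × 96500 / 0.664 = 8918 C
t = Q / I = 8918 / 0.408 = 21860 s = 6.07 h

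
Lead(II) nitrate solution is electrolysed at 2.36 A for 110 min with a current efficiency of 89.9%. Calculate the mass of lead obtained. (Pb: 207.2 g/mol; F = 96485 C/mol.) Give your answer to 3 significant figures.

Q = 2.36 × 6600 = 15580 C
n(e⁻) = 15580 / 96485 = 0.1615 mol
Pb²⁺ + 2e⁻ → Pb, so theoretical m(Pb) = 0.08075 × 207.2 = 16.73 g
Actual mass = 89.9% × 16.73 = 15.0 g

15.0 g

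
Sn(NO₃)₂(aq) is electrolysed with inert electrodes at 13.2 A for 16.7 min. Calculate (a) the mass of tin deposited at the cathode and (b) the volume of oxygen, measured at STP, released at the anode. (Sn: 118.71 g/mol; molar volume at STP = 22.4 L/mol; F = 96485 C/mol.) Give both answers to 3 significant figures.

8.14 g Sn; 0.768 L O₂

Q = 13.2 × 1002 = 13230 C; n(e⁻) = 13230 / 96485 = 0.1371 mol
Cathode: Sn²⁺ + 2e⁻ → Sn → n(Sn) = 0.1371/2 = 0.06855 mol → 8.14 g
Anode: 2H₂O → O₂ + 4H⁺ + 4e⁻ → n(O₂) = 0.1371/4 = 0.03428 mol → 0.768 L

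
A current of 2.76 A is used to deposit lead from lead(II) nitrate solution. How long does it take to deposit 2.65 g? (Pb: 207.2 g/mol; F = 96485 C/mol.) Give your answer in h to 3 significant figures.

0.248 h

n(Pb) = 2.65 / 207.2 = 0.01279 mol
Pb²⁺ + 2e⁻ → Pb, so n(e⁻) = 2 × 0.01279 = 0.02558 mol
Q = 0.02558 × 96485 = 2468 C
t = Q / I = 2468 / 2.76 = 894.2 s = 0.248 h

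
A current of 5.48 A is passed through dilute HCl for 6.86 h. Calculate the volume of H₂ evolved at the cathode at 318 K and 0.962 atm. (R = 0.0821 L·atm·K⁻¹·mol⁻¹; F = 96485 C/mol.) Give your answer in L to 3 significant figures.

Charge passed = 5.48 × 24696 = 1.353×10^5 C
Moles of electrons = 1.353×10^5 / 96485 = 1.402 mol
2H⁺ + 2e⁻ → H₂, so n(H₂) = 1.402 / 2 = 0.7010 mol
V = nRT/P = 0.7010 × 0.0821 × 318 / 0.962 = 19.02 L

19.0 L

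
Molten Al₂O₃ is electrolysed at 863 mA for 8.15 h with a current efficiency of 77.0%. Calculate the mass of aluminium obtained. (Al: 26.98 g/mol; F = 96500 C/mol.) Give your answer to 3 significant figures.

1.82 g

Q = 0.863 × 29340 = 25320 C
n(e⁻) = 25320 / 96500 = 0.2624 mol
Al³⁺ + 3e⁻ → Al, so theoretical m(Al) = 0.08747 × 26.98 = 2.360 g
Actual mass = 77.0% × 2.360 = 1.82 g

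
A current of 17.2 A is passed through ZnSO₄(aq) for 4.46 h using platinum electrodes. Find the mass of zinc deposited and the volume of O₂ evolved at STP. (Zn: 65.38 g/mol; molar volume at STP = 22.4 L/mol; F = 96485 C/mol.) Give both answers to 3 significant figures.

Q = 17.2 × 16056 = 2.762×10^5 C; n(e⁻) = 2.762×10^5 / 96485 = 2.863 mol
Cathode: Zn²⁺ + 2e⁻ → Zn → n(Zn) = 2.863/2 = 1.432 mol → 93.6 g
Anode: 2H₂O → O₂ + 4H⁺ + 4e⁻ → n(O₂) = 2.863/4 = 0.7158 mol → 16.0 L

93.6 g Zn; 16.0 L O₂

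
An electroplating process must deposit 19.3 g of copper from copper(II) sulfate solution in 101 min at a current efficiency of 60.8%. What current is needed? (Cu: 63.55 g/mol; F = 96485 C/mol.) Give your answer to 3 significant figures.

15.9 A

n(Cu) = 19.3 / 63.55 = 0.3037 mol
Cu²⁺ + 2e⁻ → Cu, so n(e⁻) = 2 × 0.3037 = 0.6074 mol
Q = 0.6074 × 96485 / 0.608 = 96390 C
I = Q / t = 96390 / 6060 s = 15.9 A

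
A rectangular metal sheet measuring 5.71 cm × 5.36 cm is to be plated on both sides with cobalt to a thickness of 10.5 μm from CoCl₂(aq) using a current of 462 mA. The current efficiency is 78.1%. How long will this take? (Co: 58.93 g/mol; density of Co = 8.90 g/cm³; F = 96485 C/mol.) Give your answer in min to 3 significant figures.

86.5 min

Plated area = 2 × 5.71 × 5.36 = 61.21 cm²
Volume = 61.21 × 10.5×10⁻⁴ cm = 0.06427 cm³
m(Co) = 0.06427 × 8.90 = 0.5720 g
n(Co) = 0.5720 / 58.93 = 0.009706 mol; n(e⁻) = 2 × 0.009706 = 0.01941 mol
Q = 0.01941 × 96485 / 0.781 = 2398 C
t = 2398 / 0.462 = 5190 s = 86.5 min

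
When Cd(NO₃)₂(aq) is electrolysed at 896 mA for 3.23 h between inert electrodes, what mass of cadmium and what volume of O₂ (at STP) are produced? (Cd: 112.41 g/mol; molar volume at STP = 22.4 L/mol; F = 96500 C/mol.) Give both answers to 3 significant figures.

6.07 g Cd; 0.605 L O₂

Q = 0.896 × 11628 = 10420 C; n(e⁻) = 10420 / 96500 = 0.1080 mol
Cathode: Cd²⁺ + 2e⁻ → Cd → n(Cd) = 0.1080/2 = 0.05400 mol → 6.07 g
Anode: 2H₂O → O₂ + 4H⁺ + 4e⁻ → n(O₂) = 0.1080/4 = 0.02700 mol → 0.605 L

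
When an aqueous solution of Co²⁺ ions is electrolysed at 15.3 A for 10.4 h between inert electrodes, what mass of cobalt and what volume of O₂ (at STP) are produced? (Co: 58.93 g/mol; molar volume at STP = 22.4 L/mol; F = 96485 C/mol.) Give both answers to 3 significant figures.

175 g Co; 33.2 L O₂

Q = 15.3 × 37440 = 5.728×10^5 C; n(e⁻) = 5.728×10^5 / 96485 = 5.937 mol
Cathode: Co²⁺ + 2e⁻ → Co → n(Co) = 5.937/2 = 2.969 mol → 175 g
Anode: 2H₂O → O₂ + 4H⁺ + 4e⁻ → n(O₂) = 5.937/4 = 1.484 mol → 33.2 L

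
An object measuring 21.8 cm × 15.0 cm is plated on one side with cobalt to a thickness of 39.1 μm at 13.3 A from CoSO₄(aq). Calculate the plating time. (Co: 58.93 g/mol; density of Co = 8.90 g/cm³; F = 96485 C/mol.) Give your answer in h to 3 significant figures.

Plated area = 21.8 × 15.0 = 327.0 cm²
Volume = 327.0 × 39.1×10⁻⁴ cm = 1.279 cm³
m(Co) = 1.279 × 8.90 = 11.38 g
n(Co) = 11.38 / 58.93 = 0.1931 mol; n(e⁻) = 2 × 0.1931 = 0.3862 mol
Q = 0.3862 × 96485 = 37260 C
t = 37260 / 13.3 = 2802 s = 0.778 h

0.778 h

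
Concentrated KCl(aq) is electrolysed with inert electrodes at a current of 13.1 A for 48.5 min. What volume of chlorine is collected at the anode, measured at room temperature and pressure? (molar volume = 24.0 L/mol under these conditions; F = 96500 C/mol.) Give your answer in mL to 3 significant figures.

Q = 13.1 A × 2910 s = 38120 C
n(e⁻) = Q/F = 38120/96500 = 0.3950 mol
2Cl⁻ → Cl₂ + 2e⁻, so n(Cl₂) = 0.3950 / 2 = 0.1975 mol
V = 0.1975 × 24.0 = 4.740 L
= 4740 mL

4740 mL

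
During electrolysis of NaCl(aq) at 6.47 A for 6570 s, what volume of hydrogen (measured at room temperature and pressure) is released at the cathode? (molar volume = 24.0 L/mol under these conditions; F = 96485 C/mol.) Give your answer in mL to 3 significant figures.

Charge passed = 6.47 × 6570 = 42510 C
n(e⁻) = 42510 / 96485 = 0.4406 mol
2H⁺ + 2e⁻ → H₂, so n(H₂) = 0.4406 / 2 = 0.2203 mol
V = 0.2203 × 24.0 = 5.287 L
= 5290 mL

5290 mL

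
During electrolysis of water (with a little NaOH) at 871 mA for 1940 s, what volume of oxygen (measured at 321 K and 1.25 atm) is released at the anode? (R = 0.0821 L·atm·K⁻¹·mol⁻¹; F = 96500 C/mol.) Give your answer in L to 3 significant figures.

Charge passed = 0.871 × 1940 = 1690 C
n(e⁻) = Q/F = 1690/96500 = 0.01751 mol
2H₂O → O₂ + 4H⁺ + 4e⁻, so n(O₂) = 0.01751 / 4 = 0.004378 mol
V = nRT/P = 0.004378 × 0.0821 × 321 / 1.25 = 0.09230 L

0.0923 L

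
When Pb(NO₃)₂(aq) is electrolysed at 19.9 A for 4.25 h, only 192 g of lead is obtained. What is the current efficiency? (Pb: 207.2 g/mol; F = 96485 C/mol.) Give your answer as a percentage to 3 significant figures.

Q = 19.9 × 15300 = 3.045×10^5 C
n(e⁻) = 3.045×10^5 / 96485 = 3.156 mol
Pb²⁺ + 2e⁻ → Pb, so theoretical n(Pb) = 1.578 mol → 327.0 g
Efficiency = 192 / 327.0 = 0.5872 = 58.7%

58.7%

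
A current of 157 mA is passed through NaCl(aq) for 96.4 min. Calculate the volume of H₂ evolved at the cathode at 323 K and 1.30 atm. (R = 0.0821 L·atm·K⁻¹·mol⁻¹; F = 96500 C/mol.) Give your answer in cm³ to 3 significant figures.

96.0 cm³

Q = 0.157 A × 5784 s = 908.1 C
n(e⁻) = 908.1 / 96500 = 0.009410 mol
2H⁺ + 2e⁻ → H₂, so n(H₂) = 0.009410 / 2 = 0.004705 mol
V = nRT/P = 0.004705 × 0.0821 × 323 / 1.30 = 0.09598 L
= 96.0 cm³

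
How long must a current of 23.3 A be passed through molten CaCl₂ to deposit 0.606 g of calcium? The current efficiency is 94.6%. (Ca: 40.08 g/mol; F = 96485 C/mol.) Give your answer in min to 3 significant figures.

n(Ca) = 0.606 / 40.08 = 0.01512 mol
Ca²⁺ + 2e⁻ → Ca, so n(e⁻) = 2 × 0.01512 = 0.03024 mol
Q = 0.03024 × 96485 / 0.946 = 3084 C
t = Q / I = 3084 / 23.3 = 132.4 s = 2.21 min

2.21 min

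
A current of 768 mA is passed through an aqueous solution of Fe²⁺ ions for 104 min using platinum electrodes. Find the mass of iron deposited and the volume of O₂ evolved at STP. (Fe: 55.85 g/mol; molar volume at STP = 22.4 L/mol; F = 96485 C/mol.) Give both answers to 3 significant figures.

1.39 g Fe; 0.278 L O₂

Q = 0.768 × 6240 = 4792 C; n(e⁻) = 4792 / 96485 = 0.04967 mol
Cathode: Fe²⁺ + 2e⁻ → Fe → n(Fe) = 0.04967/2 = 0.02484 mol → 1.39 g
Anode: 2H₂O → O₂ + 4H⁺ + 4e⁻ → n(O₂) = 0.04967/4 = 0.01242 mol → 0.278 L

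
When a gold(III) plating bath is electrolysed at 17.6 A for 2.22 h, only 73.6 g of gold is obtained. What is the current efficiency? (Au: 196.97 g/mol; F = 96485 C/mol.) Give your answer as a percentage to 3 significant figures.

76.9%

Q = 17.6 × 7992 = 1.407×10^5 C
n(e⁻) = 1.407×10^5 / 96485 = 1.458 mol
Au³⁺ + 3e⁻ → Au, so theoretical n(Au) = 0.4860 mol → 95.73 g
Efficiency = 73.6 / 95.73 = 0.7688 = 76.9%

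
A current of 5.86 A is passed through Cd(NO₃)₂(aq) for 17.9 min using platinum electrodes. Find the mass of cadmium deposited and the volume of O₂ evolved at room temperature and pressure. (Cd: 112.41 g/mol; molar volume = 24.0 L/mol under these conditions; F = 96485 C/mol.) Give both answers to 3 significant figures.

3.67 g Cd; 0.391 L O₂

Q = 5.86 × 1074 = 6294 C; n(e⁻) = 6294 / 96485 = 0.06523 mol
Cathode: Cd²⁺ + 2e⁻ → Cd → n(Cd) = 0.06523/2 = 0.03262 mol → 3.67 g
Anode: 2H₂O → O₂ + 4H⁺ + 4e⁻ → n(O₂) = 0.06523/4 = 0.01631 mol → 0.391 L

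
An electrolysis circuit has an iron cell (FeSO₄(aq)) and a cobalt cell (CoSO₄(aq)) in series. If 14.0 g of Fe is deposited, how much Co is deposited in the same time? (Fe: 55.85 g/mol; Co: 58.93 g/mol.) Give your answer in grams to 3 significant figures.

14.8 g

n(Fe) = 14.0 / 55.85 = 0.2507 mol
Fe²⁺ + 2e⁻ → Fe, so n(e⁻) = 2 × 0.2507 = 0.5014 mol
In series, the same 0.5014 mol of electrons flows through the second cell.
Co²⁺ + 2e⁻ → Co, so n(Co) = 0.5014 / 2 = 0.2507 mol
m(Co) = 0.2507 × 58.93 = 14.8 g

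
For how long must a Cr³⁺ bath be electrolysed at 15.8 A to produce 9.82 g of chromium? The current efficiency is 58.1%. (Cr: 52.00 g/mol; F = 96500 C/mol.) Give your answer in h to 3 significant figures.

n(Cr) = 9.82 / 52.00 = 0.1888 mol
Cr³⁺ + 3e⁻ → Cr, so n(e⁻) = 3 × 0.1888 = 0.5664 mol
Q = 0.5664 × 96500 / 0.581 = 94080 C
t = Q / I = 94080 / 15.8 = 5954 s = 1.65 h

1.65 h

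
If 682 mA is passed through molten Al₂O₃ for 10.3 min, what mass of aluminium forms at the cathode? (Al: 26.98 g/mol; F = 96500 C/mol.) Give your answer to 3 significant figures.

0.0393 g

Q = It = 0.682 × 618 = 421.5 C
Moles of electrons = 421.5 / 96500 = 0.004368 mol
Al³⁺ + 3e⁻ → Al, so n(Al) = 0.004368 / 3 = 0.001456 mol
m = 0.001456 × 26.98 = 0.0393 g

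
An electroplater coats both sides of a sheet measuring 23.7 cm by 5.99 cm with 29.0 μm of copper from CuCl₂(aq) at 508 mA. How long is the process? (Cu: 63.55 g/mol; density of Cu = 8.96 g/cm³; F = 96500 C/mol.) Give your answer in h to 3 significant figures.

Plated area = 2 × 23.7 × 5.99 = 283.9 cm²
Volume = 283.9 × 29.0×10⁻⁴ cm = 0.8233 cm³
m(Cu) = 0.8233 × 8.96 = 7.377 g
n(Cu) = 7.377 / 63.55 = 0.1161 mol; n(e⁻) = 2 × 0.1161 = 0.2322 mol
Q = 0.2322 × 96500 = 22410 C
t = 22410 / 0.508 = 44110 s = 12.3 h

12.3 h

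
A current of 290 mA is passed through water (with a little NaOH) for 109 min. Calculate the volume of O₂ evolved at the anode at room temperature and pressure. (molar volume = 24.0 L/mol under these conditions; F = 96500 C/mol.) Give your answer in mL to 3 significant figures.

118 mL

Q = 0.290 A × 6540 s = 1897 C
n(e⁻) = Q/F = 1897/96500 = 0.01966 mol
2H₂O → O₂ + 4H⁺ + 4e⁻, so n(O₂) = 0.01966 / 4 = 0.004915 mol
V = 0.004915 × 24.0 = 0.1180 L
= 118 mL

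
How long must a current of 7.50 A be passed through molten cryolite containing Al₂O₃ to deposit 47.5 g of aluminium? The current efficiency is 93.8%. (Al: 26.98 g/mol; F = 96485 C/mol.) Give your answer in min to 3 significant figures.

1210 min

n(Al) = 47.5 / 26.98 = 1.761 mol
Al³⁺ + 3e⁻ → Al, so n(e⁻) = 3 × 1.761 = 5.283 mol
Q = 5.283 × 96485 / 0.938 = 5.434×10^5 C
t = Q / I = 5.434×10^5 / 7.50 = 72450 s = 1210 min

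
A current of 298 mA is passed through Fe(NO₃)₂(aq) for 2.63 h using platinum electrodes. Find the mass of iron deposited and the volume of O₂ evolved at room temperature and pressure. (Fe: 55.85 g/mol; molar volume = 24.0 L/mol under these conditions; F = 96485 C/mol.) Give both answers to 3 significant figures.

0.817 g Fe; 0.175 L O₂

Q = 0.298 × 9468 = 2821 C; n(e⁻) = 2821 / 96485 = 0.02924 mol
Cathode: Fe²⁺ + 2e⁻ → Fe → n(Fe) = 0.02924/2 = 0.01462 mol → 0.817 g
Anode: 2H₂O → O₂ + 4H⁺ + 4e⁻ → n(O₂) = 0.02924/4 = 0.007310 mol → 0.175 L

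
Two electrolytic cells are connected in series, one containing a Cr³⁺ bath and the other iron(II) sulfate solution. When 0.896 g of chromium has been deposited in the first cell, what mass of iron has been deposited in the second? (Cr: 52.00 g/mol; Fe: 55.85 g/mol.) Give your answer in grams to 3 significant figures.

1.44 g

n(Cr) = 0.896 / 52.00 = 0.01723 mol
Cr³⁺ + 3e⁻ → Cr, so n(e⁻) = 3 × 0.01723 = 0.05169 mol
In series, the same 0.05169 mol of electrons flows through the second cell.
Fe²⁺ + 2e⁻ → Fe, so n(Fe) = 0.05169 / 2 = 0.02585 mol
m(Fe) = 0.02585 × 55.85 = 1.44 g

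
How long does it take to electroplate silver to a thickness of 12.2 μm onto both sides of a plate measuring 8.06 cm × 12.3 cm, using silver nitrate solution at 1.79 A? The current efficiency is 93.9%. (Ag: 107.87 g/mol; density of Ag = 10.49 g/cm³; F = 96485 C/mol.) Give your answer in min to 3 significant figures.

22.5 min

Plated area = 2 × 8.06 × 12.3 = 198.3 cm²
Volume = 198.3 × 12.2×10⁻⁴ cm = 0.2419 cm³
m(Ag) = 0.2419 × 10.49 = 2.538 g
n(Ag) = 2.538 / 107.87 = 0.02353 mol; n(e⁻) = 0.02353 mol
Q = 0.02353 × 96485 / 0.939 = 2418 C
t = 2418 / 1.79 = 1351 s = 22.5 min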